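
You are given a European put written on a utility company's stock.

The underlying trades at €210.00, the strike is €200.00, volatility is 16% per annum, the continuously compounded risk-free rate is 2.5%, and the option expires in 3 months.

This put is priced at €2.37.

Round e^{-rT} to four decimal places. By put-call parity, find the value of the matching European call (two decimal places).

€13.61

e^(−rT) = e^(−0.025·0.25) = 0.9938
Put-call parity: C − P = S − K·e^(−rT) = 210 − 200·0.9938 = 210 − 198.7600 = 11.2400
C = P + (C − P) = 2.37 + (11.2400) = 13.6100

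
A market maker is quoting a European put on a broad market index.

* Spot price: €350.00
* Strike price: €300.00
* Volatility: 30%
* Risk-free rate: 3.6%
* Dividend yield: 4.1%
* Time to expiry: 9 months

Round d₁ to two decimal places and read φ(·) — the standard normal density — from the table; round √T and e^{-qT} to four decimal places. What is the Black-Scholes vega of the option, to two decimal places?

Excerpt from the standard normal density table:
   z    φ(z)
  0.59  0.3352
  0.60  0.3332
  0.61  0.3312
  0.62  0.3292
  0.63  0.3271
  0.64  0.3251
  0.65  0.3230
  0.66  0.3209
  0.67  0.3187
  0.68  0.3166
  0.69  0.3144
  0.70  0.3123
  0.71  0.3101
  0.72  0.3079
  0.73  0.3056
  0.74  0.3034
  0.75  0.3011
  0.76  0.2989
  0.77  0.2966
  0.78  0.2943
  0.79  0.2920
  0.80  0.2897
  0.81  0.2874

91.14

σ√T = 0.3 × 0.8660 = 0.2598
d₁ = [ln(350/300) + (0.036 − 0.041 + ½·0.3²)·0.75] / (σ√T) = (0.1542 + 0.0300) / 0.2598 = 0.7088 → 0.71
√T = √0.75 = 0.8660
φ(d₁) = φ(0.71) = 0.3101
e^(−qT) = e^(−0.041·0.75) = 0.9697
vega = S·e^(−qT)·φ(d₁)·√T = 350·0.9697·0.3101·0.8660 = 91.1434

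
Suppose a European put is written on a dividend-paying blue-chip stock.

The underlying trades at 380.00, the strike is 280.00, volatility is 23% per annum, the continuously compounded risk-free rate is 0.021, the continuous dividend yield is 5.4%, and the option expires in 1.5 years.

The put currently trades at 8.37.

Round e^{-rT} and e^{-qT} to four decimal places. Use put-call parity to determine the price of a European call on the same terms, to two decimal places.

87.49

e^(−qT) = e^(−0.054·1.5) = 0.9222;  e^(−rT) = e^(−0.021·1.5) = 0.9690
Put-call parity: C − P = S·e^(−qT) − K·e^(−rT) = 380·0.9222 − 280·0.9690 = 350.4360 − 271.3200 = 79.1160
C = P + (C − P) = 8.37 + (79.1160) = 87.4860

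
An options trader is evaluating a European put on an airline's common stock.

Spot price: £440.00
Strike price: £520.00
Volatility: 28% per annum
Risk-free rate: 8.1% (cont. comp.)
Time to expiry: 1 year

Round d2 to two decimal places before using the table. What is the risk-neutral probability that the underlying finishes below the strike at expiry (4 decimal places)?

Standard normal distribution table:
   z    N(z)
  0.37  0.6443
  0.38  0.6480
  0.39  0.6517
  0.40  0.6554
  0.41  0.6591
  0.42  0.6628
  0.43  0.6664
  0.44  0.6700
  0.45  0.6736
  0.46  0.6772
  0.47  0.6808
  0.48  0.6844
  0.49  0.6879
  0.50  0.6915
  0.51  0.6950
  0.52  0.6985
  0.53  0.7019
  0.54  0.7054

T = 1;  σ√T = 0.2800
d₁ = [ln(440/520) + (0.081 + ½·0.28²)·1] / (σ√T) = (-0.1671 + 0.1202) / 0.2800 = -0.1673 → -0.17
d₂ = -0.1673 − 0.2800 = -0.4473 → -0.45
Pr(exercise) under Q = N(−d₂) = N(0.45) = 0.6736

0.6736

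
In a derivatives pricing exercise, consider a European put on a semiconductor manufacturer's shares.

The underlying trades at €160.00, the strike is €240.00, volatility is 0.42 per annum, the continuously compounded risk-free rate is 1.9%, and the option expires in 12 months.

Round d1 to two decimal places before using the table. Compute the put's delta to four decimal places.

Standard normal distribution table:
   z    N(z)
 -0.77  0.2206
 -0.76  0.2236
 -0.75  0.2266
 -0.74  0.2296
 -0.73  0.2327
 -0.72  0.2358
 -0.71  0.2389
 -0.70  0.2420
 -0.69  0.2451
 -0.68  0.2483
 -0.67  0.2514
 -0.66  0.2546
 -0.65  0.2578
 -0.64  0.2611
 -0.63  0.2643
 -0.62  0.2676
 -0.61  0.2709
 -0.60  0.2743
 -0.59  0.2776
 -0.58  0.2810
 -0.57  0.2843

σ√T = 0.42·√1 = 0.4200
d₁ = [ln(160/240) + (0.019 + 0.42²/2)·1] / 0.4200 = [-0.4055 + 0.1072] / 0.4200 = -0.7102 which rounds to -0.71
N(d₁) = N(-0.71) = 0.2389
Δ_put = N(d₁) − 1 = 0.2389 − 1 = -0.7611

-0.7611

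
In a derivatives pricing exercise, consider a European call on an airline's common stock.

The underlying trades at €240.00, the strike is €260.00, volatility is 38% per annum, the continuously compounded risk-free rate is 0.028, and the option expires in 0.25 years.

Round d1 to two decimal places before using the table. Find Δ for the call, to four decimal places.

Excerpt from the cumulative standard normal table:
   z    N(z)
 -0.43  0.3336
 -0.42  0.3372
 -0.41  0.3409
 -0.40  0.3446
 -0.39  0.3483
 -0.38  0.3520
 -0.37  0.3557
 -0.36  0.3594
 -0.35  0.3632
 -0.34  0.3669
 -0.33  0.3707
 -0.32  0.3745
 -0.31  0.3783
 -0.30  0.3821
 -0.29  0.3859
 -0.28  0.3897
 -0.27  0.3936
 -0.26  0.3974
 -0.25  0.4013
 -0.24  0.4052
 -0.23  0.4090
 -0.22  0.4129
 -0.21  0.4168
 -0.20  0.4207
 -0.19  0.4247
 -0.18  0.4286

0.3859

σ√T = 0.38 × 0.5000 = 0.1900
d₁ = [ln(240/260) + (0.028 + 0.38²/2)·0.25] / 0.1900 = [-0.0800 + 0.0250] / 0.1900 = -0.2894 → -0.29
N(d₁) = N(-0.29) = 0.3859
Δ_call = N(d₁) = 0.3859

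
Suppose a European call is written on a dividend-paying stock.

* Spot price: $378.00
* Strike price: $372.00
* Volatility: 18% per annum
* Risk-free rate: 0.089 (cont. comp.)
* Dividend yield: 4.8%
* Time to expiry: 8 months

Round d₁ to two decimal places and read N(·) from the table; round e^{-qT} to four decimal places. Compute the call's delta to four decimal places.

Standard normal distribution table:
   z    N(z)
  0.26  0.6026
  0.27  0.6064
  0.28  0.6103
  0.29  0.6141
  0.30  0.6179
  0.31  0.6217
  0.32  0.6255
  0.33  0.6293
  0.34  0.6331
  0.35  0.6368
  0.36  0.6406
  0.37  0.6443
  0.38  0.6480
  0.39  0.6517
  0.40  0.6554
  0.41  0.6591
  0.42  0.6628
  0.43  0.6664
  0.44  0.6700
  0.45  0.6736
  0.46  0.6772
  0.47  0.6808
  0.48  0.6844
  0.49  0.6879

0.6240

σ√T = 0.18 × 0.8165 = 0.1470
d₁ = [ln(378/372) + (0.089 − 0.048 + 0.18²/2)·0.6667] / 0.1470 = [0.0160 + 0.0381] / 0.1470 = 0.3683 ⇒ 0.37
N(d₁) = N(0.37) = 0.6443
Δ_call = exp(−qT)·N(d₁) = 0.9685·0.6443 = 0.6240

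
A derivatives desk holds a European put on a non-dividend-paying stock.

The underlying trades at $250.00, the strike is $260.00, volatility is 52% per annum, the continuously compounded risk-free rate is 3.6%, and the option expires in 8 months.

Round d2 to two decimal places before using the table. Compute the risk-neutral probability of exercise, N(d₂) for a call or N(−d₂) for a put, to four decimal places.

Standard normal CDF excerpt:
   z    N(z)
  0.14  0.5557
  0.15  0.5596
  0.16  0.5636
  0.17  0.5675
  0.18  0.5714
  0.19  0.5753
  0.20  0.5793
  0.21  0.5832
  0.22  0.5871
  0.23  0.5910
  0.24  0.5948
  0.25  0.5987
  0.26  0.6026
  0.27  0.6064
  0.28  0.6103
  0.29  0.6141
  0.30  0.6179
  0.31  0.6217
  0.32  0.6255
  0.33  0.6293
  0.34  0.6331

0.5987

σ√T = 0.52·√0.6667 = 0.4246
d₁ = [ln(250/260) + (0.036 + 0.52²/2)·0.6667] / 0.4246 = [-0.0392 + 0.1141] / 0.4246 = 0.1764 → 0.18
d₂ = d₁ − σ√T = 0.1764 − 0.4246 = -0.2481 → -0.25
Risk-neutral Pr[S_T < K] = N(−d₂) = N(0.25) = 0.5987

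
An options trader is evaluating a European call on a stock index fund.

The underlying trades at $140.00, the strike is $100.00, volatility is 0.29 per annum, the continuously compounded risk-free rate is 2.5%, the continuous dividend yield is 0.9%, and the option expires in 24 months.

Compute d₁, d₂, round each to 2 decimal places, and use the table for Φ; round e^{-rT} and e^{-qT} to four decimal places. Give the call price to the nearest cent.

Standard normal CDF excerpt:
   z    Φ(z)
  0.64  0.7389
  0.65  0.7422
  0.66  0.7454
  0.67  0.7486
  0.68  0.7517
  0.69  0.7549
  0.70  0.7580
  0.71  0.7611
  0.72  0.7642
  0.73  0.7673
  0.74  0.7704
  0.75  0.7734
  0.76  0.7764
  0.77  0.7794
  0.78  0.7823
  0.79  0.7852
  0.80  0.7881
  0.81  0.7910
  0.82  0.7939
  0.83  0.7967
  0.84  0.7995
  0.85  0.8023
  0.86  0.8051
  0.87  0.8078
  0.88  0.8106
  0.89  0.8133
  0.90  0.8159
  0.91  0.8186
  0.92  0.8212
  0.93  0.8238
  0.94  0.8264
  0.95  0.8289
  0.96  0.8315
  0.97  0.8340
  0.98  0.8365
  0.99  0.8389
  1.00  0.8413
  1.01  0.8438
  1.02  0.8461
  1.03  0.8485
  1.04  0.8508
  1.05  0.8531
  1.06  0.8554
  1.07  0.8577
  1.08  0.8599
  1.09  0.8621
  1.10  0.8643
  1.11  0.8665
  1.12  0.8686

$47.04

T = 2;  σ√T = 0.4101
d₁ = [ln(140/100) + (0.025 − 0.009 + 0.29²/2)·2] / 0.4101 = [0.3365 + 0.1161] / 0.4101 = 1.1035 ⇒ 1.10
d₂ = d₁ − σ√T = 1.1035 − 0.4101 = 0.6934 ⇒ 0.69
exp(−qT) = exp(−0.009·2) = 0.9822;  exp(−rT) = exp(−0.025·2) = 0.9512
C = 140·0.9822·N(1.10) − 100·0.9512·N(0.69) = 140·0.9822·0.8643 − 100·0.9512·0.7549 = 118.8482 − 71.8061 = 47.0421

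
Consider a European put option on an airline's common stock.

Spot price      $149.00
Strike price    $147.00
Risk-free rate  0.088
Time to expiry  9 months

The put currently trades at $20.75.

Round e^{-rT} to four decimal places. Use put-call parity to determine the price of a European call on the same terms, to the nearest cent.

e^(−rT) = e^(−0.088·0.75) = 0.9361
Put-call parity: C − P = S − K·e^(−rT) = 149 − 147·0.9361 = 149 − 137.6067 = 11.3933
C = P + (C − P) = 20.75 + (11.3933) = 32.1433

$32.14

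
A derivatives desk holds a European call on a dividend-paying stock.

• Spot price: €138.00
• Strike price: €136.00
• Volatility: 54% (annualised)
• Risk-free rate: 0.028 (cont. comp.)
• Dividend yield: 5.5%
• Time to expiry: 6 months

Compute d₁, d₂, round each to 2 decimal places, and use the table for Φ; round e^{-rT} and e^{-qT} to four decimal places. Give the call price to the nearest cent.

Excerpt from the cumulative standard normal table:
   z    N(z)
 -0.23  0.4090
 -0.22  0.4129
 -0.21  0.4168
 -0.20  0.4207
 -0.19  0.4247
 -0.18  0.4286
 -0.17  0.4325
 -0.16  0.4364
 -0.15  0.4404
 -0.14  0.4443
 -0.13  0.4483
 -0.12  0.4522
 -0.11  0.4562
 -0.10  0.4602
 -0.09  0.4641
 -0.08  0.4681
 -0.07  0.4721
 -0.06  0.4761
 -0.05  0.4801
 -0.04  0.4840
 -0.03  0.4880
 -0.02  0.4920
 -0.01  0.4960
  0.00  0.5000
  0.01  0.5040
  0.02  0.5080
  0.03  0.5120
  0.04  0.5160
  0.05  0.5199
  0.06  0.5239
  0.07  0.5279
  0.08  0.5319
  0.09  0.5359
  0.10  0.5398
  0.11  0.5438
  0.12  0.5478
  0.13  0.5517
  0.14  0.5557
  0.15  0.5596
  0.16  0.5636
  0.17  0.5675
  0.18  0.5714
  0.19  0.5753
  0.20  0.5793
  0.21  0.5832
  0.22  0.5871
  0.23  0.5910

σ√T = 0.54 × 0.7071 = 0.3818
d₁ = [ln(138/136) + (0.028 − 0.055 + ½·0.54²)·0.5] / (σ√T) = (0.0146 + 0.0594) / 0.3818 = 0.1938 → 0.19
d₂ = 0.1938 − 0.3818 = -0.1880 → -0.19
exp(−qT) = exp(−0.055·0.5) = 0.9729;  exp(−rT) = exp(−0.028·0.5) = 0.9861
N(d₁) = N(0.19) = 0.5753;  N(d₂) = N(-0.19) = 0.4247
C = 138·0.9729·0.5753 − 136·0.9861·0.4247 = 77.2399 − 56.9563 = 20.2835

€20.28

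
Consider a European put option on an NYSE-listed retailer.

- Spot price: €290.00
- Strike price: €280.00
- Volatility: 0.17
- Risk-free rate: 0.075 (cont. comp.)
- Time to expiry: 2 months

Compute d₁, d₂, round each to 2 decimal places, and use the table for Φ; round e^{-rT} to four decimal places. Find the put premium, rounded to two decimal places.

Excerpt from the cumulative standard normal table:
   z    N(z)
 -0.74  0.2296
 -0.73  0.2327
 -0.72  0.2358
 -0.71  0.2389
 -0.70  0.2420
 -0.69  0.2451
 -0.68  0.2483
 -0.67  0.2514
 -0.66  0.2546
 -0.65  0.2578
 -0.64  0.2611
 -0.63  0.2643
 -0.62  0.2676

T = 0.1667;  σ√T = 0.0694
d₁ = [ln(290/280) + (0.075 + 0.17²/2)·0.1667] / 0.0694 = [0.0351 + 0.0149] / 0.0694 = 0.7204 → 0.72
d₂ = d₁ − σ√T = 0.7204 − 0.0694 = 0.6510 → 0.65
e^(−rT) = e^(−0.075·0.1667) = 0.9876
P = 280·0.9876·N(-0.65) − 290·N(-0.72) = 280·0.9876·0.2578 − 290·0.2358 = 71.2889 − 68.3820 = 2.9069

€2.91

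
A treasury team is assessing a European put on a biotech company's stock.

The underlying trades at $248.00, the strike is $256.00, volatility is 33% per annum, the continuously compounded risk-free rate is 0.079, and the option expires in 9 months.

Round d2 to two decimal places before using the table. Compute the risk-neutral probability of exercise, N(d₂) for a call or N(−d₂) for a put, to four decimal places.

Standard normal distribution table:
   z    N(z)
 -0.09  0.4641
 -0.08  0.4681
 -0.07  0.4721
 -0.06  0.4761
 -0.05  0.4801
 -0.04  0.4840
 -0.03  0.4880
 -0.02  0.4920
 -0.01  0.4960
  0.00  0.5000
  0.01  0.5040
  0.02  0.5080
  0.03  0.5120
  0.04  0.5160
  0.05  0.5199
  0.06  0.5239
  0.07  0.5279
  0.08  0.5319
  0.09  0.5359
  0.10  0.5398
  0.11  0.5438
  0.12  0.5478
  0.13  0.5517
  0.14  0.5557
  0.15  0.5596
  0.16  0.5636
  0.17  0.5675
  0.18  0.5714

0.5199

σ√T = 0.33 × 0.8660 = 0.2858
d₁ = [ln(248/256) + (0.079 + 0.33²/2)·0.75] / 0.2858 = [-0.0317 + 0.1001] / 0.2858 = 0.2391 ⇒ 0.24
d₂ = d₁ − σ√T = 0.2391 − 0.2858 = -0.0467 ⇒ -0.05
Pr(exercise) under Q = N(−d₂) = N(0.05) = 0.5199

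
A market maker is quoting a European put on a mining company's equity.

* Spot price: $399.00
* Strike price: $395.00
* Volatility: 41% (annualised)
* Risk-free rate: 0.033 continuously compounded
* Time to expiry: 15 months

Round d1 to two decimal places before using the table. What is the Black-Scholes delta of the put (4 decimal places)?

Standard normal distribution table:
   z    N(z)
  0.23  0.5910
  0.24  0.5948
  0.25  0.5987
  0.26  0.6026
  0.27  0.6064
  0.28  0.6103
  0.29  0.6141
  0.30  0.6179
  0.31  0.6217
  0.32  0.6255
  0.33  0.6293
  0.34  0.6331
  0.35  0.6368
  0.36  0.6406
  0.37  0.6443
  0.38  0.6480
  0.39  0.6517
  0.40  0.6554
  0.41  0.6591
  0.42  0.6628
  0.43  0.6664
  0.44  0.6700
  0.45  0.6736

σ√T = 0.41·√1.25 = 0.4584
d₁ = [ln(399/395) + (0.033 + 0.41²/2)·1.25] / 0.4584 = [0.0101 + 0.1463] / 0.4584 = 0.3412 which rounds to 0.34
N(d₁) = N(0.34) = 0.6331
Δ_put = N(d₁) − 1 = 0.6331 − 1 = -0.3669

-0.3669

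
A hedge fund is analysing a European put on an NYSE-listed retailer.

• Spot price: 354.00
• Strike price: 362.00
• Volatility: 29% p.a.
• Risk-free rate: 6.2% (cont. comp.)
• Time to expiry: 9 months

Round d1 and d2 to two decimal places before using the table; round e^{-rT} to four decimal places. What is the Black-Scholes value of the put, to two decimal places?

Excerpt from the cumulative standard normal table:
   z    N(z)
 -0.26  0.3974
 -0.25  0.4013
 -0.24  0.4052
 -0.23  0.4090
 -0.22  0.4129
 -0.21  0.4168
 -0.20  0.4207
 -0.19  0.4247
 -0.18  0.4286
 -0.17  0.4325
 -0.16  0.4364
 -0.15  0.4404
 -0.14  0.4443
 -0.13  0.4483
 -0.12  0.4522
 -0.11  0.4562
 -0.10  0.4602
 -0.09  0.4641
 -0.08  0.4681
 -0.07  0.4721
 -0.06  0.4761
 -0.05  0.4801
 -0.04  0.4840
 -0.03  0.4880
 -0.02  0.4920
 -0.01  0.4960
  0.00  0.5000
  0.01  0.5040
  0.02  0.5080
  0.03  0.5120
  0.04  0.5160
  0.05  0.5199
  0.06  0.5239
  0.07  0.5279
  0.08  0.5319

30.76

T = 0.75;  σ√T = 0.2511
ln(S/K) + (r + σ²/2)T = ln(354/362) + (0.062 + 0.29²/2)·0.75 = -0.0223 + 0.0780 = 0.0557
d₁ = 0.0557 / 0.2511 = 0.2217 ⇒ 0.22
d₂ = d₁ − σ√T = 0.2217 − 0.2511 = -0.0294 ⇒ -0.03
e^(−rT) = e^(−0.062·0.75) = 0.9546
P = 362·0.9546·N(0.03) − 354·N(-0.22) = 362·0.9546·0.5120 − 354·0.4129 = 176.9294 − 146.1666 = 30.7628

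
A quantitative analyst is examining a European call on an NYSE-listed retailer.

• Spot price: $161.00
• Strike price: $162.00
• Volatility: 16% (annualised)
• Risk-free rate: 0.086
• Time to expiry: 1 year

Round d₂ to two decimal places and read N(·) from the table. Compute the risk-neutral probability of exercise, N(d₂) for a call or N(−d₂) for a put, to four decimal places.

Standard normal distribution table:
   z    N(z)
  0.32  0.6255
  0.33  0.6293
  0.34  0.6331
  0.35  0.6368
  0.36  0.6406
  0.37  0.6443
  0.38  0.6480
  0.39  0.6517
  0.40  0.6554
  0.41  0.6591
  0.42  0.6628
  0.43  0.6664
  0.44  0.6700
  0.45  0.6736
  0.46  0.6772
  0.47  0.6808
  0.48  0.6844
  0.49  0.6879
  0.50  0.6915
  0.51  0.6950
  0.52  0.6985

T = 1;  σ√T = 0.1600
d₁ = [ln(161/162) + (0.086 + 0.16²/2)·1] / 0.1600 = [-0.0062 + 0.0988] / 0.1600 = 0.5788 ⇒ 0.58
d₂ = d₁ − σ√T = 0.5788 − 0.1600 = 0.4188 ⇒ 0.42
Pr(exercise) under Q = N(d₂) = 0.6628

0.6628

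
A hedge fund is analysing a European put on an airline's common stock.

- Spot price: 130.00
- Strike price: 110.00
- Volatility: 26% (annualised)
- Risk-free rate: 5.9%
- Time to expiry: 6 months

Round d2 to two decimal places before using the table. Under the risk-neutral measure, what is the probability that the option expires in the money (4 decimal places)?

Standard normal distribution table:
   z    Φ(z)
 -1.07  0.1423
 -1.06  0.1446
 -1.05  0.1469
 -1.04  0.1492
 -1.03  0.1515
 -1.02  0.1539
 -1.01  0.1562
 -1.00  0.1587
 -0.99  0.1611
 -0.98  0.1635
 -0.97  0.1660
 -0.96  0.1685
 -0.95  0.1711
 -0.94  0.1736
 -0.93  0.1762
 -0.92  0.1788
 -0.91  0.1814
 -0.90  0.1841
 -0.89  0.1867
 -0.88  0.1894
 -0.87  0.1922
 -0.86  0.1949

σ√T = 0.26 × 0.7071 = 0.1838
d₁ = [ln(130/110) + (0.059 + ½·0.26²)·0.5] / (σ√T) = (0.1671 + 0.0464) / 0.1838 = 1.1610 → 1.16
d₂ = 1.1610 − 0.1838 = 0.9772 → 0.98
Pr(exercise) under Q = N(−d₂) = N(-0.98) = 0.1635

0.1635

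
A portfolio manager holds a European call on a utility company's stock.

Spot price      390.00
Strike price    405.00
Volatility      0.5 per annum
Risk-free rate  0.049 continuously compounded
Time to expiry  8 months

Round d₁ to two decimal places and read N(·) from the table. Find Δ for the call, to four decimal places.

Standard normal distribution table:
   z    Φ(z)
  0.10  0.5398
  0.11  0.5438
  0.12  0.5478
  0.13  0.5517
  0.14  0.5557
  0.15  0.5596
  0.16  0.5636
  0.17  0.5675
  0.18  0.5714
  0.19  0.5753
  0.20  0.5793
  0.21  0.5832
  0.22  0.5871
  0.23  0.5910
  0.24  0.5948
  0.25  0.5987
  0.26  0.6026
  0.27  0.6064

0.5753

T = 0.6667;  σ√T = 0.4082
d₁ = [ln(390/405) + (0.049 + 0.5²/2)·0.6667] / 0.4082 = [-0.0377 + 0.1160] / 0.4082 = 0.1917 → 0.19
N(d₁) = N(0.19) = 0.5753
Δ_call = N(d₁) = 0.5753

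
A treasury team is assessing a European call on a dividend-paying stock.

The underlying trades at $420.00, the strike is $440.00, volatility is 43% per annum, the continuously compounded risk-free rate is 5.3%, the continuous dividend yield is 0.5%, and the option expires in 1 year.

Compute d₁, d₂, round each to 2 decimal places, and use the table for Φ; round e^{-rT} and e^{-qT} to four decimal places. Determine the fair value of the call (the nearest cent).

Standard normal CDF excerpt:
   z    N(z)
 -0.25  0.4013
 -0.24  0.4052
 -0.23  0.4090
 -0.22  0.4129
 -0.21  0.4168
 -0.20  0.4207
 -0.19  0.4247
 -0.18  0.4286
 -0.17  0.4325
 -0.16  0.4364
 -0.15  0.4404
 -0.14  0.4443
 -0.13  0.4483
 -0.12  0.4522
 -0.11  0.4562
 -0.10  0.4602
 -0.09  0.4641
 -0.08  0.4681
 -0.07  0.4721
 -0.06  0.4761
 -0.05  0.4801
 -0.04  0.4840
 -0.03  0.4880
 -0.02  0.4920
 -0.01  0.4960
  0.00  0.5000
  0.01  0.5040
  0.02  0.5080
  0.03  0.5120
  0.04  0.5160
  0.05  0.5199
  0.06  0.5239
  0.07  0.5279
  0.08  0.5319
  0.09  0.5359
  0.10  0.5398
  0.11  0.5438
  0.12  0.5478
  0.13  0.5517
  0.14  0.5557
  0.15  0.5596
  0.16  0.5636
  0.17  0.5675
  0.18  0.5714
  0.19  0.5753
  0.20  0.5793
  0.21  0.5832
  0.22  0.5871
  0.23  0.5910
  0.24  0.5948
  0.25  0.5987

$71.42

σ√T = 0.43·√1 = 0.4300
ln(S/K) + (r − q + σ²/2)T = ln(420/440) + (0.053 − 0.005 + 0.43²/2)·1 = -0.0465 + 0.1404 = 0.0939
d₁ = 0.0939 / 0.4300 = 0.2184 → 0.22
d₂ = d₁ − σ√T = 0.2184 − 0.4300 = -0.2116 → -0.21
e^(−qT) = e^(−0.005·1) = 0.9950;  e^(−rT) = e^(−0.053·1) = 0.9484
C = 420·0.9950·N(0.22) − 440·0.9484·N(-0.21) = 420·0.9950·0.5871 − 440·0.9484·0.4168 = 245.3491 − 173.9290 = 71.4201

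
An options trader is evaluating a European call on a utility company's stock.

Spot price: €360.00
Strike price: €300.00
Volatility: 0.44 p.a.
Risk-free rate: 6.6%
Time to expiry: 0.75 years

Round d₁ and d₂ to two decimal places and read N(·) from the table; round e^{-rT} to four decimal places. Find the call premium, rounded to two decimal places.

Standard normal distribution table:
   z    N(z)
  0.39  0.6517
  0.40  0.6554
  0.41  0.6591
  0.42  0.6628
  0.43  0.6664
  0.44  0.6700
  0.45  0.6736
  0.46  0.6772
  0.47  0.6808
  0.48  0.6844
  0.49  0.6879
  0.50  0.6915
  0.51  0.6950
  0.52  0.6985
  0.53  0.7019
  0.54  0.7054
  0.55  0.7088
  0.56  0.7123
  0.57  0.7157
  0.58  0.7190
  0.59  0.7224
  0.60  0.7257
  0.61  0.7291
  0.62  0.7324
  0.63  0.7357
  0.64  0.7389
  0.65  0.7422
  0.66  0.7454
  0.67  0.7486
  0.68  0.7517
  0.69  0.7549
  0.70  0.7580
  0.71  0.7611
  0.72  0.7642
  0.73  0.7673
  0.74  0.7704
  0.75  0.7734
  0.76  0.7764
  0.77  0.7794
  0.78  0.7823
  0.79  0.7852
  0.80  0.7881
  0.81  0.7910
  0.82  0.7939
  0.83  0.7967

€94.48

σ√T = 0.44 × 0.8660 = 0.3811
d₁ = [ln(360/300) + (0.066 + ½·0.44²)·0.75] / (σ√T) = (0.1823 + 0.1221) / 0.3811 = 0.7989 ≈ 0.80
d₂ = 0.7989 − 0.3811 = 0.4178 ≈ 0.42
e^(−rT) = e^(−0.066·0.75) = 0.9517
N(d₁) = N(0.80) = 0.7881;  N(d₂) = N(0.42) = 0.6628
C = 360·0.7881 − 300·0.9517·0.6628 = 283.7160 − 189.2360 = 94.4800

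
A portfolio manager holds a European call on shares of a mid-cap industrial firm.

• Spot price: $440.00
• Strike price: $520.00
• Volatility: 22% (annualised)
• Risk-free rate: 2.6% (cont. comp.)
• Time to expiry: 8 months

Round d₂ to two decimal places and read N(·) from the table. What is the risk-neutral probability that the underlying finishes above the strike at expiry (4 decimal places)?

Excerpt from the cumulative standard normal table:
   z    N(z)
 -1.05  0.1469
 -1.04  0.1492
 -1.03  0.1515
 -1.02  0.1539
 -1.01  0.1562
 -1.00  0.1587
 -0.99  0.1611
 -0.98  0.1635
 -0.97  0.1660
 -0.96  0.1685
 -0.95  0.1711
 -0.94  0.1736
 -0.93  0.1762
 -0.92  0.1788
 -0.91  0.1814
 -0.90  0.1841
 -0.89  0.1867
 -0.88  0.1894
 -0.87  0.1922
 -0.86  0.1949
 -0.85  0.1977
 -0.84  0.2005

T = 0.6667;  σ√T = 0.1796
d₁ = [ln(440/520) + (0.026 + ½·0.22²)·0.6667] / (σ√T) = (-0.1671 + 0.0335) / 0.1796 = -0.7437 which rounds to -0.74
d₂ = -0.7437 − 0.1796 = -0.9233 which rounds to -0.92
Pr(exercise) under Q = N(d₂) = 0.1788

0.1788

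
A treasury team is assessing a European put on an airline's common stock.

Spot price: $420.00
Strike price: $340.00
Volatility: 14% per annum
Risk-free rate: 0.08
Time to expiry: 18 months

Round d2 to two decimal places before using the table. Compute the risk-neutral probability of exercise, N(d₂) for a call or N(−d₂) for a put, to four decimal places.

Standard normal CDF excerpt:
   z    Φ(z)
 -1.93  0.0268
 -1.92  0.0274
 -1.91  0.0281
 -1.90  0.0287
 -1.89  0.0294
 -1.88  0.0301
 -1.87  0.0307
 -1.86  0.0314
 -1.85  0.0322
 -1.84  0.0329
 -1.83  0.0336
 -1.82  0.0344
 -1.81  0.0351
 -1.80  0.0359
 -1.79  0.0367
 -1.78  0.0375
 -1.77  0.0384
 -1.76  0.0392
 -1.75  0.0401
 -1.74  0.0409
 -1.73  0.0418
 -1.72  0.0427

σ√T = 0.14·√1.5 = 0.1715
d₁ = [ln(420/340) + (0.08 + 0.14²/2)·1.5] / 0.1715 = [0.2113 + 0.1347] / 0.1715 = 2.0180 ⇒ 2.02
d₂ = d₁ − σ√T = 2.0180 − 0.1715 = 1.8465 ⇒ 1.85
Risk-neutral Pr[S_T < K] = N(−d₂) = N(-1.85) = 0.0322

0.0322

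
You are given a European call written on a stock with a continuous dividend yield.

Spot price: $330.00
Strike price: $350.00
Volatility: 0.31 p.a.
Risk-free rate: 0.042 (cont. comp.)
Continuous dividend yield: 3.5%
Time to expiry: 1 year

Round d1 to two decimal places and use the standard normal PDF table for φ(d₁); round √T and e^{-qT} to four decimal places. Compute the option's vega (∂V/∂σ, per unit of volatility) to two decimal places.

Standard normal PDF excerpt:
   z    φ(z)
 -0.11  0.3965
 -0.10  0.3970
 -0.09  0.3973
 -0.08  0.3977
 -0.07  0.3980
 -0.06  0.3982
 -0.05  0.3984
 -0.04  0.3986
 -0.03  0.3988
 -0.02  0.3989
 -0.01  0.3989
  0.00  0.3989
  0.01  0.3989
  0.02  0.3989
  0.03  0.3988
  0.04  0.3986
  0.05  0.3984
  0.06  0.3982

127.11

T = 1;  σ√T = 0.3100
d₁ = [ln(330/350) + (0.042 − 0.035 + 0.31²/2)·1] / 0.3100 = [-0.0588 + 0.0551] / 0.3100 = -0.0122 which rounds to -0.01
√T = √1 = 1.0000
φ(d₁) = φ(-0.01) = 0.3989
e^(−qT) = e^(−0.035·1) = 0.9656
vega = S·e^(−qT)·φ(d₁)·√T = 330·0.9656·0.3989·1.0000 = 127.1087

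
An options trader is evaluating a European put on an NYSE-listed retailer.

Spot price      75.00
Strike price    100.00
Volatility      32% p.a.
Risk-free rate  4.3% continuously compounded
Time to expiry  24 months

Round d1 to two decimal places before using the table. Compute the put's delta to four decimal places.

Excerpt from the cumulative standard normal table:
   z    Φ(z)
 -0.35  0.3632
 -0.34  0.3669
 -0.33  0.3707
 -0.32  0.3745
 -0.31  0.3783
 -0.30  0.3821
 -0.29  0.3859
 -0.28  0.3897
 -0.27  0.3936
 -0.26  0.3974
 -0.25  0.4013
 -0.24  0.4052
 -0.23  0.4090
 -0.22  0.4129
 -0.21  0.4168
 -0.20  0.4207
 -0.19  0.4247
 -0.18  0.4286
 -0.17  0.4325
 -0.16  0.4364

σ√T = 0.32 × 1.4142 = 0.4525
d₁ = [ln(75/100) + (0.043 + 0.32²/2)·2] / 0.4525 = [-0.2877 + 0.1884] / 0.4525 = -0.2194 which rounds to -0.22
N(d₁) = N(-0.22) = 0.4129
Δ_put = N(d₁) − 1 = 0.4129 − 1 = -0.5871

-0.5871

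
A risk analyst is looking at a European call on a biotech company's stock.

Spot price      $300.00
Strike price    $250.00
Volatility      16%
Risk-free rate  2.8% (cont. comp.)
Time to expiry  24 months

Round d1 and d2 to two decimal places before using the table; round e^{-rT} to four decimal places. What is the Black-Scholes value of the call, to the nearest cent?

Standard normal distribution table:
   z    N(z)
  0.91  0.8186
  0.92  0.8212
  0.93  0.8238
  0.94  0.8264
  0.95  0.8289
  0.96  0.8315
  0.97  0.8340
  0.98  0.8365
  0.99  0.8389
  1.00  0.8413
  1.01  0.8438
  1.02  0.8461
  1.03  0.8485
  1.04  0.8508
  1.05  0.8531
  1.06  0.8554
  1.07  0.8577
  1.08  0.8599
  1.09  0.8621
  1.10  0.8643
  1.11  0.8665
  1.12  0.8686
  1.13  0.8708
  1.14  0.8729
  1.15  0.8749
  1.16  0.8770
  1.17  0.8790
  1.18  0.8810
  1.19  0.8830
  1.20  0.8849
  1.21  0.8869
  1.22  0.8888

T = 2;  σ√T = 0.2263
ln(S/K) + (r + σ²/2)T = ln(300/250) + (0.028 + 0.16²/2)·2 = 0.1823 + 0.0816 = 0.2639
d₁ = 0.2639 / 0.2263 = 1.1664 ⇒ 1.17
d₂ = d₁ − σ√T = 1.1664 − 0.2263 = 0.9401 ⇒ 0.94
e^(−rT) = e^(−0.028·2) = 0.9455
C = 300·N(1.17) − 250·0.9455·N(0.94) = 300·0.8790 − 250·0.9455·0.8264 = 263.7000 − 195.3403 = 68.3597

$68.36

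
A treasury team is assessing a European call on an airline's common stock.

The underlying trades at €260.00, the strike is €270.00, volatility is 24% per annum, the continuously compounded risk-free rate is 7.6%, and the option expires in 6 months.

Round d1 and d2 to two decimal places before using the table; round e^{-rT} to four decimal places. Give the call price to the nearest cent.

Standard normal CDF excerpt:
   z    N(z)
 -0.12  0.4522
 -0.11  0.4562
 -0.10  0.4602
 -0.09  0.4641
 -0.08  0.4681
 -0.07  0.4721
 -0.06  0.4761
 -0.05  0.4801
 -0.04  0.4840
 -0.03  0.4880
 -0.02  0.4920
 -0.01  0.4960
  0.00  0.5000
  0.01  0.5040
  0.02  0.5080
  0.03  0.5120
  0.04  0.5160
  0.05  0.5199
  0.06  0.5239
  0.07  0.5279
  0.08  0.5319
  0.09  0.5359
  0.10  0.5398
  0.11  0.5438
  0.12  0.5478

σ√T = 0.24·√0.5 = 0.1697
d₁ = [ln(260/270) + (0.076 + 0.24²/2)·0.5] / 0.1697 = [-0.0377 + 0.0524] / 0.1697 = 0.0864 which rounds to 0.09
d₂ = d₁ − σ√T = 0.0864 − 0.1697 = -0.0833 which rounds to -0.08
e^(−rT) = e^(−0.076·0.5) = 0.9627
C = 260·N(0.09) − 270·0.9627·N(-0.08) = 260·0.5359 − 270·0.9627·0.4681 = 139.3340 − 121.6728 = 17.6612

€17.66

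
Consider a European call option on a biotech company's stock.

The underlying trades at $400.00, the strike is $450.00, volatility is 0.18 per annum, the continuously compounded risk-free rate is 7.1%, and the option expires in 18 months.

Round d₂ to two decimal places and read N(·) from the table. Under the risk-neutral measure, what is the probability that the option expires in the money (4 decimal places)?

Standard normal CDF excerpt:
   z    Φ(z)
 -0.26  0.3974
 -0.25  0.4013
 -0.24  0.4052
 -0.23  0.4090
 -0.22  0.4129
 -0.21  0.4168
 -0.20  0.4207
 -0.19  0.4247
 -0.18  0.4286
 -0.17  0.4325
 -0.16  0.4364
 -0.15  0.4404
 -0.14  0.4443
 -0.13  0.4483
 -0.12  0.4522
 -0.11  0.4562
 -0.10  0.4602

σ√T = 0.18 × 1.2247 = 0.2205
d₁ = [ln(400/450) + (0.071 + 0.18²/2)·1.5] / 0.2205 = [-0.1178 + 0.1308] / 0.2205 = 0.0590 ≈ 0.06
d₂ = d₁ − σ√T = 0.0590 − 0.2205 = -0.1614 ≈ -0.16
Pr(exercise) under Q = N(d₂) = 0.4364

0.4364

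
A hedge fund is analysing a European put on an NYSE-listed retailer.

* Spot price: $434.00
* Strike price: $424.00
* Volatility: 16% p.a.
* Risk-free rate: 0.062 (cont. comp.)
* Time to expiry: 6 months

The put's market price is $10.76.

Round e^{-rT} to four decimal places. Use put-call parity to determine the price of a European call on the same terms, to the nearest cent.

$33.69

e^(−rT) = e^(−0.062·0.5) = 0.9695
Put-call parity: C − P = S − K·e^(−rT) = 434 − 424·0.9695 = 434 − 411.0680 = 22.9320
C = P + (C − P) = 10.76 + (22.9320) = 33.6920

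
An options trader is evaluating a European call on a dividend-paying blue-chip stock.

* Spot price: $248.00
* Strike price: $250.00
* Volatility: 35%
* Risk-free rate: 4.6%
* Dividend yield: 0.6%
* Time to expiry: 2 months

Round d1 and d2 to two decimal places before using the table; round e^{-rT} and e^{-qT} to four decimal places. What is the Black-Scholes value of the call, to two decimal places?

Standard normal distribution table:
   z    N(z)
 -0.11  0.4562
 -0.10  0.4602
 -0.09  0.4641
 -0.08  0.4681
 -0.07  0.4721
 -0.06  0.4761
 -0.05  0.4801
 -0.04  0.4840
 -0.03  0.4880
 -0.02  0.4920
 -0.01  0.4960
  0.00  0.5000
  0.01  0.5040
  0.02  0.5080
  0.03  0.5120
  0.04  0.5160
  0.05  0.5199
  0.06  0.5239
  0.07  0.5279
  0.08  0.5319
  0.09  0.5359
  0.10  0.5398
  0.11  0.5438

$13.66

σ√T = 0.35 × 0.4082 = 0.1429
d₁ = [ln(248/250) + (0.046 − 0.006 + 0.35²/2)·0.1667] / 0.1429 = [-0.0080 + 0.0169] / 0.1429 = 0.0619 → 0.06
d₂ = d₁ − σ√T = 0.0619 − 0.1429 = -0.0810 → -0.08
exp(−qT) = exp(−0.006·0.1667) = 0.9990;  exp(−rT) = exp(−0.046·0.1667) = 0.9924
C = 248·0.9990·N(0.06) − 250·0.9924·N(-0.08) = 248·0.9990·0.5239 − 250·0.9924·0.4681 = 129.7973 − 116.1356 = 13.6617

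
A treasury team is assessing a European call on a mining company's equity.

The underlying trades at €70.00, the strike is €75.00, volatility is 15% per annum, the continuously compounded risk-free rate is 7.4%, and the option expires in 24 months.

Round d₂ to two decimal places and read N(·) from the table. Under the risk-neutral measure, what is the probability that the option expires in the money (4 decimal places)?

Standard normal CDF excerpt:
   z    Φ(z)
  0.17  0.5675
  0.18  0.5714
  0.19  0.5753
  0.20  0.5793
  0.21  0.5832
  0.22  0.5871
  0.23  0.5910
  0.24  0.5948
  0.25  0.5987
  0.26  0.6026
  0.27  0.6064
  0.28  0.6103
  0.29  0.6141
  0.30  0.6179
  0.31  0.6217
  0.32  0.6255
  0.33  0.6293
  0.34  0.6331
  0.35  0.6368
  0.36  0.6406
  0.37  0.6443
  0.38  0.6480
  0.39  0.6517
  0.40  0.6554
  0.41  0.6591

0.6064

T = 2;  σ√T = 0.2121
d₁ = [ln(70/75) + (0.074 + ½·0.15²)·2] / (σ√T) = (-0.0690 + 0.1705) / 0.2121 = 0.4785 ⇒ 0.48
d₂ = 0.4785 − 0.2121 = 0.2664 ⇒ 0.27
Risk-neutral Pr[S_T > K] = N(d₂) = N(0.27) = 0.6064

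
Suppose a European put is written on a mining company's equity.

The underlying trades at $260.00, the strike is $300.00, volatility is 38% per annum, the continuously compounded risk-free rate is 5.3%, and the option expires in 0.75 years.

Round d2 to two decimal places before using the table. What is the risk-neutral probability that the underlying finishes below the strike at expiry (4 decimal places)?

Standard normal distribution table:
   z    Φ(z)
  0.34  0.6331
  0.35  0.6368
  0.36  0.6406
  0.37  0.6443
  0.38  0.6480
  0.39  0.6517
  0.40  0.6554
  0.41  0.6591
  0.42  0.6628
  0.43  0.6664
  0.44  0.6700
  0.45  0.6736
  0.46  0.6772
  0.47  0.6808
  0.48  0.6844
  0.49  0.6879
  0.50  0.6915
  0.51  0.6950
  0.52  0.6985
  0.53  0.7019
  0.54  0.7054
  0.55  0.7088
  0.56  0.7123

0.6844

T = 0.75;  σ√T = 0.3291
d₁ = [ln(260/300) + (0.053 + 0.38²/2)·0.75] / 0.3291 = [-0.1431 + 0.0939] / 0.3291 = -0.1495 which rounds to -0.15
d₂ = d₁ − σ√T = -0.1495 − 0.3291 = -0.4786 which rounds to -0.48
Risk-neutral Pr[S_T < K] = N(−d₂) = N(0.48) = 0.6844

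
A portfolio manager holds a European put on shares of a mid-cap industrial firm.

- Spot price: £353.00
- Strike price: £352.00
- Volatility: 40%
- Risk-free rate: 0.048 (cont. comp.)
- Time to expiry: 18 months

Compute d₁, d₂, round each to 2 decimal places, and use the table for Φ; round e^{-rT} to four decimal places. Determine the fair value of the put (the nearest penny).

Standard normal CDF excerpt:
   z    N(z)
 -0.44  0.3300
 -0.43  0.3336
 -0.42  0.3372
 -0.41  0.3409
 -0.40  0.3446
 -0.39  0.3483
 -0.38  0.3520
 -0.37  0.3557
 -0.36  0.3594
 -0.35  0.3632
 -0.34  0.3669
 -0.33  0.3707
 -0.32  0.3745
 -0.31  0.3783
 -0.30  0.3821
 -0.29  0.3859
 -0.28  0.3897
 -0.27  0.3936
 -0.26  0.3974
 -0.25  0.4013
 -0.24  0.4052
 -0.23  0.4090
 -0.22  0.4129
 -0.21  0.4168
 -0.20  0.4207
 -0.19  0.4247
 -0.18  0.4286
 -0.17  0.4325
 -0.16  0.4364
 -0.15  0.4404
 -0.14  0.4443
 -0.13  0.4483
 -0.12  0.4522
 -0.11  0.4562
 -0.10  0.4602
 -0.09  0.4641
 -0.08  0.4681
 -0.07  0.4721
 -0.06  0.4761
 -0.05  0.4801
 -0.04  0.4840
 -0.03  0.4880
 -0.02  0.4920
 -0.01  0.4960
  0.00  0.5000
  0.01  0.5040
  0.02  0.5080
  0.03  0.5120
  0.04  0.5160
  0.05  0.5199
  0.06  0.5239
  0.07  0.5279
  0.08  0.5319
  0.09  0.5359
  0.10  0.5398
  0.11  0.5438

£53.88

σ√T = 0.4 × 1.2247 = 0.4899
d₁ = [ln(353/352) + (0.048 + ½·0.4²)·1.5] / (σ√T) = (0.0028 + 0.1920) / 0.4899 = 0.3977 which rounds to 0.40
d₂ = 0.3977 − 0.4899 = -0.0922 which rounds to -0.09
exp(−rT) = exp(−0.048·1.5) = 0.9305
N(−d₂) = N(0.09) = 0.5359;  N(−d₁) = N(-0.40) = 0.3446
P = 352·0.9305·0.5359 − 353·0.3446 = 175.5265 − 121.6438 = 53.8827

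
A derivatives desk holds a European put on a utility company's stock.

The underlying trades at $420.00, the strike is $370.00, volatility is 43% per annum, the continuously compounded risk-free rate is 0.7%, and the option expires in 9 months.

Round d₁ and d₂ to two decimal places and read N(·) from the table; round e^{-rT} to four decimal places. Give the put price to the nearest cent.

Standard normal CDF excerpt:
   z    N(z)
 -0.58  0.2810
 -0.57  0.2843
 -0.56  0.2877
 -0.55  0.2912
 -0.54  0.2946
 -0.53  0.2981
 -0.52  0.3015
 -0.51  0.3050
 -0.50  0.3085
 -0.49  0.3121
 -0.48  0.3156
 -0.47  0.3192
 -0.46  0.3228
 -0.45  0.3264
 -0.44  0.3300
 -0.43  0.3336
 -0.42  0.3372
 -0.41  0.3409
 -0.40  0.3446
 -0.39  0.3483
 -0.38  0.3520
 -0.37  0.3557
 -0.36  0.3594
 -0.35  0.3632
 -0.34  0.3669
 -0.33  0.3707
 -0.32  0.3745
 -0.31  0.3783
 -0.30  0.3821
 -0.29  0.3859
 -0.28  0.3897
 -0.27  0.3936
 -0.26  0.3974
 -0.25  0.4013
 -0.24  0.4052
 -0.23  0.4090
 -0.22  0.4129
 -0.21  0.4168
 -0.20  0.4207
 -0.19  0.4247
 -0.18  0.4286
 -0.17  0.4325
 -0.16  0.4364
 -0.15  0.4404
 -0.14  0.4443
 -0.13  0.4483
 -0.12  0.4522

T = 0.75;  σ√T = 0.3724
d₁ = [ln(420/370) + (0.007 + ½·0.43²)·0.75] / (σ√T) = (0.1268 + 0.0746) / 0.3724 = 0.5407 ⇒ 0.54
d₂ = 0.5407 − 0.3724 = 0.1683 ⇒ 0.17
e^(−rT) = e^(−0.007·0.75) = 0.9948
N(−d₂) = N(-0.17) = 0.4325;  N(−d₁) = N(-0.54) = 0.2946
P = 370·0.9948·0.4325 − 420·0.2946 = 159.1929 − 123.7320 = 35.4609

$35.46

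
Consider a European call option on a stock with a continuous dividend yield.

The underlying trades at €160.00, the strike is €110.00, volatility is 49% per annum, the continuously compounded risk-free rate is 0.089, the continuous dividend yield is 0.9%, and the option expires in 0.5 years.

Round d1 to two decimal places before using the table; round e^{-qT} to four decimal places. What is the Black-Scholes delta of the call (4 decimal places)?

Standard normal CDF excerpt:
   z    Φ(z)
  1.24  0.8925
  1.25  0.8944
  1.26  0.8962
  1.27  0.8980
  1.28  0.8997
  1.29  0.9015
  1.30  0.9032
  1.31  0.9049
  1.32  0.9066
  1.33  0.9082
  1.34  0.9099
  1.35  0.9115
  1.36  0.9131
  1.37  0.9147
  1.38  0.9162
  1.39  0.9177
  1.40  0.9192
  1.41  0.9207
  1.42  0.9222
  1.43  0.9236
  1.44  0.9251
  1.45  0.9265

0.9106

σ√T = 0.49·√0.5 = 0.3465
ln(S/K) + (r − q + σ²/2)T = ln(160/110) + (0.089 − 0.009 + 0.49²/2)·0.5 = 0.3747 + 0.1000 = 0.4747
d₁ = 0.4747 / 0.3465 = 1.3701 → 1.37
N(d₁) = N(1.37) = 0.9147
Δ_call = e^(−qT)·N(d₁) = 0.9955·0.9147 = 0.9106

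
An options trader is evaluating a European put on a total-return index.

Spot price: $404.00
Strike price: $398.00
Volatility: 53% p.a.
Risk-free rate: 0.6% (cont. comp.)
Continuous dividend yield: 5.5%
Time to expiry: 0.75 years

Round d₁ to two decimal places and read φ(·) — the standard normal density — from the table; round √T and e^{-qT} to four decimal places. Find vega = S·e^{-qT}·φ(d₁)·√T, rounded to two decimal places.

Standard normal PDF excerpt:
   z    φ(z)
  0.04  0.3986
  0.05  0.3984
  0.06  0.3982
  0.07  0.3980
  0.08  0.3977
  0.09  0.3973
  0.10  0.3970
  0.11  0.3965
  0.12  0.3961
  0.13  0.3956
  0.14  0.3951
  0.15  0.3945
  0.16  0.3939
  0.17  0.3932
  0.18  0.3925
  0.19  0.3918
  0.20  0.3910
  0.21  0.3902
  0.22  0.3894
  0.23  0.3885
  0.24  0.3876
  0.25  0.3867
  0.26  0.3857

131.77

T = 0.75;  σ√T = 0.4590
d₁ = [ln(404/398) + (0.006 − 0.055 + 0.53²/2)·0.75] / 0.4590 = [0.0150 + 0.0686] / 0.4590 = 0.1820 → 0.18
√T = √0.75 = 0.8660
φ(d₁) = φ(0.18) = 0.3925
exp(−qT) = exp(−0.055·0.75) = 0.9596
vega = S·exp(−qT)·φ(d₁)·√T = 404·0.9596·0.3925·0.8660 = 131.7738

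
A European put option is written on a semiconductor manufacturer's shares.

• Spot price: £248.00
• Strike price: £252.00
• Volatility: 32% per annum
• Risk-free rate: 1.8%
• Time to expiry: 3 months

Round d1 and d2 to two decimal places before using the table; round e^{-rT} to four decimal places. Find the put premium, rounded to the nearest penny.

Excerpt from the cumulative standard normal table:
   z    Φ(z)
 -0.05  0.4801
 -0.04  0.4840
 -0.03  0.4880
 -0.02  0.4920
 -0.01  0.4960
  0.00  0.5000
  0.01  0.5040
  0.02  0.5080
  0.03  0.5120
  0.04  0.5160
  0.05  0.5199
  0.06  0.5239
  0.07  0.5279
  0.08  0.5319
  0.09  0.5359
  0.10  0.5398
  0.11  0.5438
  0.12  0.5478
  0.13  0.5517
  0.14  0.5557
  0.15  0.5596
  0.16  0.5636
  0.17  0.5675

£17.38

σ√T = 0.32·√0.25 = 0.1600
ln(S/K) + (r + σ²/2)T = ln(248/252) + (0.018 + 0.32²/2)·0.25 = -0.0160 + 0.0173 = 0.0013
d₁ = 0.0013 / 0.1600 = 0.0081 → 0.01
d₂ = d₁ − σ√T = 0.0081 − 0.1600 = -0.1519 → -0.15
exp(−rT) = exp(−0.018·0.25) = 0.9955
N(−d₂) = N(0.15) = 0.5596;  N(−d₁) = N(-0.01) = 0.4960
P = 252·0.9955·0.5596 − 248·0.4960 = 140.3846 − 123.0080 = 17.3766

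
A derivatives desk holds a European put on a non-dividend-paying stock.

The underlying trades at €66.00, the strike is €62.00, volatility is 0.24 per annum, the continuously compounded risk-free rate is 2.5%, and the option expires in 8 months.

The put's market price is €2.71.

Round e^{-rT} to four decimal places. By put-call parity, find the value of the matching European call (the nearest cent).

exp(−rT) = exp(−0.025·0.6667) = 0.9835
Put-call parity: C − P = S − K·e^(−rT) = 66 − 62·0.9835 = 66 − 60.9770 = 5.0230
C = P + (C − P) = 2.71 + (5.0230) = 7.7330

€7.73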